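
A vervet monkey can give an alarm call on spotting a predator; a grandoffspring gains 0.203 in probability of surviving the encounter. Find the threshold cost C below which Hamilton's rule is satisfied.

0.05075

r to a grandoffspring = 1/4 (two parent–offspring links: r = (1/2)^2 = 1/4).
Hamilton's rule: n·r·B > C, so the trait is favored while C < n·r·B = 1·0.25·0.203 = 0.05075.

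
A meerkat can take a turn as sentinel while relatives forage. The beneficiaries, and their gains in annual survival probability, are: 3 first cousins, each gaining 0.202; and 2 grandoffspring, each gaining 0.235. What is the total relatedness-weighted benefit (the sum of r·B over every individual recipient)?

r to a first cousin = 1/8 (first cousins share one grandparent pair — two paths of length 4: r = 2·(1/2)^4 = 1/8).
r to a grandoffspring = 0.25 (two parent–offspring links: r = (1/2)^2 = 1/4).
Summing one r·B term per recipient: 3·0.125·0.202 + 2·0.25·0.235 = 0.19325.

0.19325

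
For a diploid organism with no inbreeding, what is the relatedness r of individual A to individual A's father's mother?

0.25

Each parent–offspring link contributes a factor of 1/2, and independent paths through distinct common ancestors add.
Two parent–offspring links: r = (1/2)^2 = 1/4.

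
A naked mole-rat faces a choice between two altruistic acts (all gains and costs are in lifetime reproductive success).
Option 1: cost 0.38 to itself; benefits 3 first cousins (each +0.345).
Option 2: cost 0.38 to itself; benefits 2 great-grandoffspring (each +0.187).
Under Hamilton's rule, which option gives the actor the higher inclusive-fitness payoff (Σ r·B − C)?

Option 1: r to a first cousin = 0.125.
Option 1: Σ r·B − C = (3·0.125·0.345) − 0.38 = -0.250625.
Option 2: r to a great-grandoffspring = 0.125.
Option 2: Σ r·B − C = (2·0.125·0.187) − 0.38 = -0.33325.
Option 1 has the higher net inclusive-fitness payoff.

Option 1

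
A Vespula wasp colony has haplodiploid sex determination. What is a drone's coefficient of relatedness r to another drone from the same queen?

Haploid brothers each carry a random half of the queen's diploid genome, so on average they share half: r = 1/2.

0.5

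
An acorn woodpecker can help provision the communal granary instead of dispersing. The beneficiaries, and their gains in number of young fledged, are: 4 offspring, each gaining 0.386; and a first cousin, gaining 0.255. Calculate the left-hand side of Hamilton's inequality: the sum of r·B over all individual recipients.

0.803875

r to an offspring = 1/2 (one parent–offspring link: r = (1/2)^1 = 1/2).
r to a first cousin = 1/8 (first cousins share one grandparent pair — two paths of length 4: r = 2·(1/2)^4 = 1/8).
Summing one r·B term per recipient: 4·0.5·0.386 + 1·0.125·0.255 = 0.803875.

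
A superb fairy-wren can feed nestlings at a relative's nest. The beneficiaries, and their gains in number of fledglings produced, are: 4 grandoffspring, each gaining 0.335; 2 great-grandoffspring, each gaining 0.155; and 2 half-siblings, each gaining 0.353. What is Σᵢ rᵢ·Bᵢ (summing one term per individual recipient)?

0.55025

r to a grandoffspring = 0.25 (two parent–offspring links: r = (1/2)^2 = 1/4).
r to a great-grandoffspring = 1/8 (three parent–offspring links: r = (1/2)^3 = 1/8).
r to a half-sibling = 0.25 (half-sibs share one parent — one path of length 2: r = (1/2)^2 = 1/4).
Summing one r·B term per recipient: 4·0.25·0.335 + 2·0.125·0.155 + 2·0.25·0.353 = 0.55025.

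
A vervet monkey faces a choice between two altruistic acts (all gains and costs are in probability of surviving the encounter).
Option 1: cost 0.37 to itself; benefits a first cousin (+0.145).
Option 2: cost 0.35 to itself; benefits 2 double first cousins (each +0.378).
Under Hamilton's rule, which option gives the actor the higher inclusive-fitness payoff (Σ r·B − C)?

Option 2

Option 1: r to a first cousin = 0.125.
Option 1: Σ r·B − C = (1·0.125·0.145) − 0.37 = -0.351875.
Option 2: r to a double first cousin = 0.25.
Option 2: Σ r·B − C = (2·0.25·0.378) − 0.35 = -0.161.
Option 2 has the higher net inclusive-fitness payoff.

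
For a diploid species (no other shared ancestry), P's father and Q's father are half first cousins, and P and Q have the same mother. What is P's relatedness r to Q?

0.265625

With two independent routes of shared ancestry, r is the sum of the two contributions.
P and Q are related in two ways: half second cousins through their fathers (r = 1/64) and half-sibs through their shared mother (r = 1/4).
r = 1/64 + 1/4 = 0.265625.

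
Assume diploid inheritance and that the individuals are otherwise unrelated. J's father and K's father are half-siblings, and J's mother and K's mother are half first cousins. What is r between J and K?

0.078125

Wright's path rule: contributions from independent ancestry routes add.
J and K are related in two ways: half first cousins through their fathers (r = 1/16) and half second cousins through their mothers (r = 1/64).
r = 1/16 + 1/64 = 0.078125.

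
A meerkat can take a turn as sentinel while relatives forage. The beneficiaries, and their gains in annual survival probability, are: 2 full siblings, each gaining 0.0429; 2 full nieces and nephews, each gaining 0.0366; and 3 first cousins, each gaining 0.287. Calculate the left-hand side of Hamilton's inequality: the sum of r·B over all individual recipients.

r to a full sibling = 1/2 (full sibs share both parents — two paths of length 2: r = 2·(1/2)^2 = 1/2).
r to a full niece or nephew = 0.25 (full aunt/uncle↔niece/nephew: two paths of length 3 through the shared grandparent pair: r = 2·(1/2)^3 = 1/4).
r to a first cousin = 0.125 (first cousins share one grandparent pair — two paths of length 4: r = 2·(1/2)^4 = 1/8).
Summing one r·B term per recipient: 2·0.5·0.0429 + 2·0.25·0.0366 + 3·0.125·0.287 = 0.168825.

0.168825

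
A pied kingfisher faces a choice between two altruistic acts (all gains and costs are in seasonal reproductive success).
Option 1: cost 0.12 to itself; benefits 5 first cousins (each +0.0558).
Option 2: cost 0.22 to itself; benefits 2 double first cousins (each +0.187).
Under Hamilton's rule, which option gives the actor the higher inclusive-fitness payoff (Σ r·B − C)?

Option 1: r to a first cousin = 0.125.
Option 1: Σ r·B − C = (5·0.125·0.0558) − 0.12 = -0.085125.
Option 2: r to a double first cousin = 0.25.
Option 2: Σ r·B − C = (2·0.25·0.187) − 0.22 = -0.1265.
Option 1 has the higher net inclusive-fitness payoff.

Option 1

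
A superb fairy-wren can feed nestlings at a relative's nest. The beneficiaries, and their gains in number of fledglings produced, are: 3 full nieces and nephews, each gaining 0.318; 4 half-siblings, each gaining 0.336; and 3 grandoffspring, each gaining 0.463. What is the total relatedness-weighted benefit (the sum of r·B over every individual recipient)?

r to a full niece or nephew = 1/4 (full aunt/uncle↔niece/nephew: two paths of length 3 through the shared grandparent pair: r = 2·(1/2)^3 = 1/4).
r to a half-sibling = 0.25 (half-sibs share one parent — one path of length 2: r = (1/2)^2 = 1/4).
r to a grandoffspring = 1/4 (two parent–offspring links: r = (1/2)^2 = 1/4).
Summing one r·B term per recipient: 3·0.25·0.318 + 4·0.25·0.336 + 3·0.25·0.463 = 0.92175.

0.92175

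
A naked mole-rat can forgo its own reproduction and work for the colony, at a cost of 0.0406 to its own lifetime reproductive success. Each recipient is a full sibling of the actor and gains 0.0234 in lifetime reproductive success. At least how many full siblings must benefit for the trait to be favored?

4

r to a full sibling = 0.5 (full sibs share both parents — two paths of length 2: r = 2·(1/2)^2 = 1/2).
Hamilton's rule: n·r·B > C  ⇒  n > C/(r·B) = 0.0406/(0.5·0.0234) = 3.47.
The smallest integer exceeding 3.47 is 4.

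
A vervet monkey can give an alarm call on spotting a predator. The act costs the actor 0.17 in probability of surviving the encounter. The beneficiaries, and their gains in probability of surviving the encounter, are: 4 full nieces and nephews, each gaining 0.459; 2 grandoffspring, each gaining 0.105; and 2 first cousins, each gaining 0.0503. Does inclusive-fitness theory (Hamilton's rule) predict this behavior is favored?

Yes

Hamilton's rule: the trait is favored when the sum of r·B over every recipient exceeds the actor's cost C.
r to a full niece or nephew = 1/4 (full aunt/uncle↔niece/nephew: two paths of length 3 through the shared grandparent pair: r = 2·(1/2)^3 = 1/4).
r to a grandoffspring = 1/4 (two parent–offspring links: r = (1/2)^2 = 1/4).
r to a first cousin = 1/8 (first cousins share one grandparent pair — two paths of length 4: r = 2·(1/2)^4 = 1/8).
Summing one r·B term per recipient: 4·0.25·0.459 + 2·0.25·0.105 + 2·0.125·0.0503 = 0.524075.
0.524075 > 0.17: the indirect benefit exceeds the cost.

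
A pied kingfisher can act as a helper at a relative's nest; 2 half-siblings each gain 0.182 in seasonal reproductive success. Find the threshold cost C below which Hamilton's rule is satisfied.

r to a half-sibling = 1/4 (half-sibs share one parent — one path of length 2: r = (1/2)^2 = 1/4).
Hamilton's rule: n·r·B > C, so the trait is favored while C < n·r·B = 2·0.25·0.182 = 0.091.

0.091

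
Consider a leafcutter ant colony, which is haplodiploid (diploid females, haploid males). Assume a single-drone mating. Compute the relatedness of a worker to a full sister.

0.75

Haplodiploid full sisters inherit their father's entire haploid genome identically (contributing 1/2) and on average half of their mother's contribution (1/2 · 1/2 = 1/4); r = 1/2 + 1/4 = 3/4.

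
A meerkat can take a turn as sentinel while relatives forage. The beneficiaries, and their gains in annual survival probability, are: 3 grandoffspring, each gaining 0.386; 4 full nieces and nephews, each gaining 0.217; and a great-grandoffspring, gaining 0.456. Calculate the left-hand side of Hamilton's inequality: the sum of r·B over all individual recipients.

r to a grandoffspring = 1/4 (two parent–offspring links: r = (1/2)^2 = 1/4).
r to a full niece or nephew = 0.25 (full aunt/uncle↔niece/nephew: two paths of length 3 through the shared grandparent pair: r = 2·(1/2)^3 = 1/4).
r to a great-grandoffspring = 1/8 (three parent–offspring links: r = (1/2)^3 = 1/8).
Summing one r·B term per recipient: 3·0.25·0.386 + 4·0.25·0.217 + 1·0.125·0.456 = 0.5635.

0.5635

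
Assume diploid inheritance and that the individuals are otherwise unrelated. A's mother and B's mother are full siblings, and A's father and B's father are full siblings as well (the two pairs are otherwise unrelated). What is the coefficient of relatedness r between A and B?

0.25

With two independent routes of shared ancestry, r is the sum of the two contributions.
A and B are related in two ways: first cousins through their mothers (r = 1/8) and first cousins through their fathers (r = 1/8) — i.e. double first cousins.
r = 1/8 + 1/8 = 0.25.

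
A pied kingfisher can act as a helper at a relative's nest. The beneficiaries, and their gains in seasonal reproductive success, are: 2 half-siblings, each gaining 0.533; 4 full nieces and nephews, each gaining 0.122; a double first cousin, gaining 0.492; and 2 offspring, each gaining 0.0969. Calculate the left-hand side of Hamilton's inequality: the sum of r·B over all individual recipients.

r to a half-sibling = 1/4 (half-sibs share one parent — one path of length 2: r = (1/2)^2 = 1/4).
r to a full niece or nephew = 1/4 (full aunt/uncle↔niece/nephew: two paths of length 3 through the shared grandparent pair: r = 2·(1/2)^3 = 1/4).
r to a double first cousin = 1/4 (double first cousins share both grandparent pairs — four paths of length 4: r = 4·(1/2)^4 = 1/4).
r to an offspring = 0.5 (one parent–offspring link: r = (1/2)^1 = 1/2).
Summing one r·B term per recipient: 2·0.25·0.533 + 4·0.25·0.122 + 1·0.25·0.492 + 2·0.5·0.0969 = 0.6084.

0.6084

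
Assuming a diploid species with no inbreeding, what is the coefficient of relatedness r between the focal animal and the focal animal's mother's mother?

0.25

Each parent–offspring link contributes a factor of 1/2, and independent paths through distinct common ancestors add.
Two parent–offspring links: r = (1/2)^2 = 1/4.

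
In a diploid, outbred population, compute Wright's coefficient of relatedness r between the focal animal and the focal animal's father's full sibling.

Each parent–offspring link contributes a factor of 1/2, and independent paths through distinct common ancestors add.
Full aunt/uncle↔niece/nephew: two paths of length 3 through the shared grandparent pair: r = 2·(1/2)^3 = 1/4.

0.25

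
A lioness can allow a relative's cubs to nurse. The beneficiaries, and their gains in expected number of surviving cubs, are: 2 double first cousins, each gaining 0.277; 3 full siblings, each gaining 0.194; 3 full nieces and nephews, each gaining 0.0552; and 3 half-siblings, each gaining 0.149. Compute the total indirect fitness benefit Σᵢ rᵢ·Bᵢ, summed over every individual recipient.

0.58265

r to a double first cousin = 1/4 (double first cousins share both grandparent pairs — four paths of length 4: r = 4·(1/2)^4 = 1/4).
r to a full sibling = 0.5 (full sibs share both parents — two paths of length 2: r = 2·(1/2)^2 = 1/2).
r to a full niece or nephew = 0.25 (full aunt/uncle↔niece/nephew: two paths of length 3 through the shared grandparent pair: r = 2·(1/2)^3 = 1/4).
r to a half-sibling = 1/4 (half-sibs share one parent — one path of length 2: r = (1/2)^2 = 1/4).
Summing one r·B term per recipient: 2·0.25·0.277 + 3·0.5·0.194 + 3·0.25·0.0552 + 3·0.25·0.149 = 0.58265.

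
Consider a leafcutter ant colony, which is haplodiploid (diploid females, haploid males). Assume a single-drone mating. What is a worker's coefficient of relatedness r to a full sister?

0.75

Haplodiploid full sisters inherit their father's entire haploid genome identically (contributing 1/2) and on average half of their mother's contribution (1/2 · 1/2 = 1/4); r = 1/2 + 1/4 = 3/4.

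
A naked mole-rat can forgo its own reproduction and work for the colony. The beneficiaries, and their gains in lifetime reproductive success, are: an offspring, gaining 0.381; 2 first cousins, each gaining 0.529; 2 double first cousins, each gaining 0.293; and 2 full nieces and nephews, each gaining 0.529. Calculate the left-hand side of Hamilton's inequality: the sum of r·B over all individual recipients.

r to an offspring = 1/2 (one parent–offspring link: r = (1/2)^1 = 1/2).
r to a first cousin = 1/8 (first cousins share one grandparent pair — two paths of length 4: r = 2·(1/2)^4 = 1/8).
r to a double first cousin = 0.25 (double first cousins share both grandparent pairs — four paths of length 4: r = 4·(1/2)^4 = 1/4).
r to a full niece or nephew = 0.25 (full aunt/uncle↔niece/nephew: two paths of length 3 through the shared grandparent pair: r = 2·(1/2)^3 = 1/4).
Summing one r·B term per recipient: 1·0.5·0.381 + 2·0.125·0.529 + 2·0.25·0.293 + 2·0.25·0.529 = 0.73375.

0.73375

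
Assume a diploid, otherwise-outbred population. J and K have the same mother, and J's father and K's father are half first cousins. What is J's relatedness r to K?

0.265625

With two independent routes of shared ancestry, r is the sum of the two contributions.
J and K are related in two ways: half-sibs through their shared mother (r = 1/4) and half second cousins through their fathers (r = 1/64).
r = 1/4 + 1/64 = 0.265625.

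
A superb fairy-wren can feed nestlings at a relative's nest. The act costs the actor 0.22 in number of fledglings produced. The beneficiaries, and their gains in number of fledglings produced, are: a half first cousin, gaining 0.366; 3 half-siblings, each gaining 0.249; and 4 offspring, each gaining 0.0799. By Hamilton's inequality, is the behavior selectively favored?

Yes

Hamilton's rule: the trait is favored when the sum of r·B over every recipient exceeds the actor's cost C.
r to a half first cousin = 0.0625 (half first cousins share one grandparent — one path of length 4: r = (1/2)^4 = 1/16).
r to a half-sibling = 1/4 (half-sibs share one parent — one path of length 2: r = (1/2)^2 = 1/4).
r to an offspring = 0.5 (one parent–offspring link: r = (1/2)^1 = 1/2).
Summing one r·B term per recipient: 1·0.0625·0.366 + 3·0.25·0.249 + 4·0.5·0.0799 = 0.369425.
0.369425 > 0.22: the indirect benefit exceeds the cost.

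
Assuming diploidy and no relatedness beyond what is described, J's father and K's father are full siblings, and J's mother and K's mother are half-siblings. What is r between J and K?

Relatedness sums over independent paths through distinct common ancestors.
J and K are related in two ways: first cousins through their fathers (r = 1/8) and half first cousins through their mothers (r = 1/16).
r = 1/8 + 1/16 = 0.1875.

0.1875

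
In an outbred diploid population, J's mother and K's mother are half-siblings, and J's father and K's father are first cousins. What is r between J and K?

Relatedness sums over independent paths through distinct common ancestors.
J and K are related in two ways: half first cousins through their mothers (r = 1/16) and second cousins through their fathers (r = 1/32).
r = 1/16 + 1/32 = 3/32 = 0.09375.

0.09375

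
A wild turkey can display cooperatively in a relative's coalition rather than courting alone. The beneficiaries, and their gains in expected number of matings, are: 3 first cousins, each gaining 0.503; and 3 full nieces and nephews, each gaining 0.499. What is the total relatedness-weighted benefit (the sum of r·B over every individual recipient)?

0.562875

r to a first cousin = 0.125 (first cousins share one grandparent pair — two paths of length 4: r = 2·(1/2)^4 = 1/8).
r to a full niece or nephew = 0.25 (full aunt/uncle↔niece/nephew: two paths of length 3 through the shared grandparent pair: r = 2·(1/2)^3 = 1/4).
Summing one r·B term per recipient: 3·0.125·0.503 + 3·0.25·0.499 = 0.562875.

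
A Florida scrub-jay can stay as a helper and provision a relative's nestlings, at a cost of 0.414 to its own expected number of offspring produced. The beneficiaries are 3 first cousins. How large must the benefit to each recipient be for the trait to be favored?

r to a first cousin = 0.125 (first cousins share one grandparent pair — two paths of length 4: r = 2·(1/2)^4 = 1/8).
Hamilton's rule with n recipients of equal r: n·r·B > C, so B > C/(n·r) = 0.414/(3·0.125) = 1.104.

1.104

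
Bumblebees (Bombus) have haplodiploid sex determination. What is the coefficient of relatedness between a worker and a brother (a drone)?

0.25

Her haploid brother carries none of their father's genes and a random half of their mother's genome; that half matches the maternal half of her own genome with probability 1/2: r = 1/2 · 1/2 = 1/4.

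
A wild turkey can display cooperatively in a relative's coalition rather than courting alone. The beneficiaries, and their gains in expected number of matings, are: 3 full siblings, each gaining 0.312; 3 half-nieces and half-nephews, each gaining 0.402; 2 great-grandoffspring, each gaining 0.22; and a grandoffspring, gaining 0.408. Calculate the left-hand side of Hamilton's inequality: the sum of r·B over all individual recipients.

0.77575

r to a full sibling = 1/2 (full sibs share both parents — two paths of length 2: r = 2·(1/2)^2 = 1/2).
r to a half-niece or half-nephew = 1/8 (half-aunt/uncle↔niece/nephew: one path of length 3: r = (1/2)^3 = 1/8).
r to a great-grandoffspring = 1/8 (three parent–offspring links: r = (1/2)^3 = 1/8).
r to a grandoffspring = 1/4 (two parent–offspring links: r = (1/2)^2 = 1/4).
Summing one r·B term per recipient: 3·0.5·0.312 + 3·0.125·0.402 + 2·0.125·0.22 + 1·0.25·0.408 = 0.77575.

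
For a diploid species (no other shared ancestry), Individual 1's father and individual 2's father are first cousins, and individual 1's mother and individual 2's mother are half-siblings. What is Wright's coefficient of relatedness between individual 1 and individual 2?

Independent pedigree routes through distinct common ancestors add.
Individual 1 and individual 2 are related in two ways: second cousins through their fathers (r = 1/32) and half first cousins through their mothers (r = 1/16).
r = 1/32 + 1/16 = 0.09375.

0.09375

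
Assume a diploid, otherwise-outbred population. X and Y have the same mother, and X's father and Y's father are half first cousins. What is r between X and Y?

With two independent routes of shared ancestry, r is the sum of the two contributions.
X and Y are related in two ways: half-sibs through their shared mother (r = 1/4) and half second cousins through their fathers (r = 1/64).
r = 1/4 + 1/64 = 0.265625.

0.265625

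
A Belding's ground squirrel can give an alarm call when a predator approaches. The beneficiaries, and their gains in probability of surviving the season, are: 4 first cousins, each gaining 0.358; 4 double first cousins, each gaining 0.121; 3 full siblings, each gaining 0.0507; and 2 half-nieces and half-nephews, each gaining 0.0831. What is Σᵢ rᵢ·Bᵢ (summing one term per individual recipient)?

0.396825

r to a first cousin = 0.125 (first cousins share one grandparent pair — two paths of length 4: r = 2·(1/2)^4 = 1/8).
r to a double first cousin = 1/4 (double first cousins share both grandparent pairs — four paths of length 4: r = 4·(1/2)^4 = 1/4).
r to a full sibling = 0.5 (full sibs share both parents — two paths of length 2: r = 2·(1/2)^2 = 1/2).
r to a half-niece or half-nephew = 1/8 (half-aunt/uncle↔niece/nephew: one path of length 3: r = (1/2)^3 = 1/8).
Summing one r·B term per recipient: 4·0.125·0.358 + 4·0.25·0.121 + 3·0.5·0.0507 + 2·0.125·0.0831 = 0.396825.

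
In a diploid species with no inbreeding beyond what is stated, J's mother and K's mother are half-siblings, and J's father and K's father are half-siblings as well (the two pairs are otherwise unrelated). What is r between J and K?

0.125

With two independent routes of shared ancestry, r is the sum of the two contributions.
J and K are related in two ways: half first cousins through their mothers (r = 1/16) and half first cousins through their fathers (r = 1/16).
r = 1/16 + 1/16 = 0.125.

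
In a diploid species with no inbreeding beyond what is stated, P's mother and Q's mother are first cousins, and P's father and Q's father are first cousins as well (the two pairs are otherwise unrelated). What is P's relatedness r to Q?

0.0625

Independent pedigree routes through distinct common ancestors add.
P and Q are related in two ways: second cousins through their mothers (r = 1/32) and second cousins through their fathers (r = 1/32).
r = 1/32 + 1/32 = 1/16 = 0.0625.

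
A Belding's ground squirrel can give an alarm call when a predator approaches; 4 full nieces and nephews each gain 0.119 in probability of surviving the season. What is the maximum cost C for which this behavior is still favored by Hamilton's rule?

r to a full niece or nephew = 0.25 (full aunt/uncle↔niece/nephew: two paths of length 3 through the shared grandparent pair: r = 2·(1/2)^3 = 1/4).
Hamilton's rule: n·r·B > C, so the trait is favored while C < n·r·B = 4·0.25·0.119 = 0.119.

0.119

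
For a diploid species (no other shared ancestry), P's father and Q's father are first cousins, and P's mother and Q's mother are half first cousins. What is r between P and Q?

0.046875

Wright's path rule: contributions from independent ancestry routes add.
P and Q are related in two ways: second cousins through their fathers (r = 1/32) and half second cousins through their mothers (r = 1/64).
r = 1/32 + 1/64 = 0.046875.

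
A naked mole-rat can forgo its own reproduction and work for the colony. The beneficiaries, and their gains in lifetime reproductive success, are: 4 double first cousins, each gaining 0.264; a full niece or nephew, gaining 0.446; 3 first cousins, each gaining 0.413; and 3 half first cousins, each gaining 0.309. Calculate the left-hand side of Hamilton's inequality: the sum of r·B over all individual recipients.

0.5883125

r to a double first cousin = 1/4 (double first cousins share both grandparent pairs — four paths of length 4: r = 4·(1/2)^4 = 1/4).
r to a full niece or nephew = 1/4 (full aunt/uncle↔niece/nephew: two paths of length 3 through the shared grandparent pair: r = 2·(1/2)^3 = 1/4).
r to a first cousin = 0.125 (first cousins share one grandparent pair — two paths of length 4: r = 2·(1/2)^4 = 1/8).
r to a half first cousin = 1/16 (half first cousins share one grandparent — one path of length 4: r = (1/2)^4 = 1/16).
Summing one r·B term per recipient: 4·0.25·0.264 + 1·0.25·0.446 + 3·0.125·0.413 + 3·0.0625·0.309 = 0.5883125.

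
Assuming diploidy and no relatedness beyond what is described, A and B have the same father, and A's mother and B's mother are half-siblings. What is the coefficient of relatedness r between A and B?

Independent pedigree routes through distinct common ancestors add.
A and B are related in two ways: half-sibs through their shared father (r = 1/4) and half first cousins through their mothers (r = 1/16).
r = 1/4 + 1/16 = 5/16 = 0.3125.

0.3125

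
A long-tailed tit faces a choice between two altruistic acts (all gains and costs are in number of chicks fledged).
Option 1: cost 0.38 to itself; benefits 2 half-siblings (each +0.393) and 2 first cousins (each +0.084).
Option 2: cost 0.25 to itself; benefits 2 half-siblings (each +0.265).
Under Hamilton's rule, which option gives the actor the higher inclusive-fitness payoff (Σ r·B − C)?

Option 1: r to a half-sibling = 0.25.
Option 1: r to a first cousin = 0.125.
Option 1: Σ r·B − C = (2·0.25·0.393 + 2·0.125·0.084) − 0.38 = -0.1625.
Option 2: r to a half-sibling = 0.25.
Option 2: Σ r·B − C = (2·0.25·0.265) − 0.25 = -0.1175.
Option 2 has the higher net inclusive-fitness payoff.

Option 2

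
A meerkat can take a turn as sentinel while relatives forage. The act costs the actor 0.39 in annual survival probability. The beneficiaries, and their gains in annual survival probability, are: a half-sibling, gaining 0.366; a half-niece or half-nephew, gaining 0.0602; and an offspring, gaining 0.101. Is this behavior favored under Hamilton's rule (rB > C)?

No

Hamilton's rule: the trait is favored when the sum of r·B over every recipient exceeds the actor's cost C.
r to a half-sibling = 0.25 (half-sibs share one parent — one path of length 2: r = (1/2)^2 = 1/4).
r to a half-niece or half-nephew = 1/8 (half-aunt/uncle↔niece/nephew: one path of length 3: r = (1/2)^3 = 1/8).
r to an offspring = 0.5 (one parent–offspring link: r = (1/2)^1 = 1/2).
Summing one r·B term per recipient: 1·0.25·0.366 + 1·0.125·0.0602 + 1·0.5·0.101 = 0.149525.
0.149525 < 0.39: the indirect benefit is less than the cost.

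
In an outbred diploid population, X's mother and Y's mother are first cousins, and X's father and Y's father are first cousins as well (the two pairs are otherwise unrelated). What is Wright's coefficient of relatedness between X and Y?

0.0625

With two independent routes of shared ancestry, r is the sum of the two contributions.
X and Y are related in two ways: second cousins through their mothers (r = 1/32) and second cousins through their fathers (r = 1/32).
r = 1/32 + 1/32 = 0.0625.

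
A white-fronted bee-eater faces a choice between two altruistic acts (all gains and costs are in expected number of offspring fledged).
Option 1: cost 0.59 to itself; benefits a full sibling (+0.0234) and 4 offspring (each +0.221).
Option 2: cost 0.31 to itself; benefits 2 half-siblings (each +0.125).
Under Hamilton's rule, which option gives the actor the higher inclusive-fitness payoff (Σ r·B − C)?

Option 1

Option 1: r to a full sibling = 0.5.
Option 1: r to an offspring = 0.5.
Option 1: Σ r·B − C = (1·0.5·0.0234 + 4·0.5·0.221) − 0.59 = -0.1363.
Option 2: r to a half-sibling = 0.25.
Option 2: Σ r·B − C = (2·0.25·0.125) − 0.31 = -0.2475.
Option 1 has the higher net inclusive-fitness payoff.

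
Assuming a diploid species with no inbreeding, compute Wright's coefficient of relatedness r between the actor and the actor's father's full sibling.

Each parent–offspring link contributes a factor of 1/2, and independent paths through distinct common ancestors add.
Full aunt/uncle↔niece/nephew: two paths of length 3 through the shared grandparent pair: r = 2·(1/2)^3 = 1/4.

0.25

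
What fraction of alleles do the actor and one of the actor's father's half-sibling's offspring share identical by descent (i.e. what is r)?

0.0625

Each parent–offspring link contributes a factor of 1/2, and independent paths through distinct common ancestors add.
Half first cousins share one grandparent — one path of length 4: r = (1/2)^4 = 1/16.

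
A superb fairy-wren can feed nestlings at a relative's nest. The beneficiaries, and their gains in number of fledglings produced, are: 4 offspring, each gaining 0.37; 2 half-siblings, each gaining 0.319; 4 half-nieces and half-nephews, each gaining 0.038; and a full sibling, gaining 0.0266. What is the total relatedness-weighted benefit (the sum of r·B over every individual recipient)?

0.9318

r to an offspring = 1/2 (one parent–offspring link: r = (1/2)^1 = 1/2).
r to a half-sibling = 0.25 (half-sibs share one parent — one path of length 2: r = (1/2)^2 = 1/4).
r to a half-niece or half-nephew = 0.125 (half-aunt/uncle↔niece/nephew: one path of length 3: r = (1/2)^3 = 1/8).
r to a full sibling = 0.5 (full sibs share both parents — two paths of length 2: r = 2·(1/2)^2 = 1/2).
Summing one r·B term per recipient: 4·0.5·0.37 + 2·0.25·0.319 + 4·0.125·0.038 + 1·0.5·0.0266 = 0.9318.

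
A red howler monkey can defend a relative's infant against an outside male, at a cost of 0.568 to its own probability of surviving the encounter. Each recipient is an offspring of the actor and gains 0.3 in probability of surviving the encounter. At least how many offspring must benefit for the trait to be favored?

r to an offspring = 0.5 (one parent–offspring link: r = (1/2)^1 = 1/2).
Hamilton's rule: n·r·B > C  ⇒  n > C/(r·B) = 0.568/(0.5·0.3) = 3.787.
The smallest integer exceeding 3.787 is 4.

4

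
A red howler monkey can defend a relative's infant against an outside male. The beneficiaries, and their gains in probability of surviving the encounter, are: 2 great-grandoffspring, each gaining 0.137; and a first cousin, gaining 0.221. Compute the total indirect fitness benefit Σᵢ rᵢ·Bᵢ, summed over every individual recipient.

r to a great-grandoffspring = 1/8 (three parent–offspring links: r = (1/2)^3 = 1/8).
r to a first cousin = 0.125 (first cousins share one grandparent pair — two paths of length 4: r = 2·(1/2)^4 = 1/8).
Summing one r·B term per recipient: 2·0.125·0.137 + 1·0.125·0.221 = 0.061875.

0.061875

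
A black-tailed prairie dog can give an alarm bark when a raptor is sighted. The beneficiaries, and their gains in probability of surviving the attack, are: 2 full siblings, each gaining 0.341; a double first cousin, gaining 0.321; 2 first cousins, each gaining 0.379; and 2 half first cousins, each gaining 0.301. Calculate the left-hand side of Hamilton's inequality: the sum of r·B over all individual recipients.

r to a full sibling = 1/2 (full sibs share both parents — two paths of length 2: r = 2·(1/2)^2 = 1/2).
r to a double first cousin = 1/4 (double first cousins share both grandparent pairs — four paths of length 4: r = 4·(1/2)^4 = 1/4).
r to a first cousin = 1/8 (first cousins share one grandparent pair — two paths of length 4: r = 2·(1/2)^4 = 1/8).
r to a half first cousin = 1/16 (half first cousins share one grandparent — one path of length 4: r = (1/2)^4 = 1/16).
Summing one r·B term per recipient: 2·0.5·0.341 + 1·0.25·0.321 + 2·0.125·0.379 + 2·0.0625·0.301 = 0.553625.

0.553625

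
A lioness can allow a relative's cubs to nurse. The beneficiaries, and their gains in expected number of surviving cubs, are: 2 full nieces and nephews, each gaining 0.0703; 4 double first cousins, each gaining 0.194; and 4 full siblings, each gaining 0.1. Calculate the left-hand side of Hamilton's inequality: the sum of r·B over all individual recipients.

r to a full niece or nephew = 0.25 (full aunt/uncle↔niece/nephew: two paths of length 3 through the shared grandparent pair: r = 2·(1/2)^3 = 1/4).
r to a double first cousin = 0.25 (double first cousins share both grandparent pairs — four paths of length 4: r = 4·(1/2)^4 = 1/4).
r to a full sibling = 1/2 (full sibs share both parents — two paths of length 2: r = 2·(1/2)^2 = 1/2).
Summing one r·B term per recipient: 2·0.25·0.0703 + 4·0.25·0.194 + 4·0.5·0.1 = 0.42915.

0.42915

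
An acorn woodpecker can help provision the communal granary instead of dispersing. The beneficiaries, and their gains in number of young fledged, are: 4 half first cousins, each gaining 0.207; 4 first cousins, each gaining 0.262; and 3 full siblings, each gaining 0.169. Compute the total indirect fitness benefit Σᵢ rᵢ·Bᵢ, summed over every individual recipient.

0.43625

r to a half first cousin = 1/16 (half first cousins share one grandparent — one path of length 4: r = (1/2)^4 = 1/16).
r to a first cousin = 0.125 (first cousins share one grandparent pair — two paths of length 4: r = 2·(1/2)^4 = 1/8).
r to a full sibling = 0.5 (full sibs share both parents — two paths of length 2: r = 2·(1/2)^2 = 1/2).
Summing one r·B term per recipient: 4·0.0625·0.207 + 4·0.125·0.262 + 3·0.5·0.169 = 0.43625.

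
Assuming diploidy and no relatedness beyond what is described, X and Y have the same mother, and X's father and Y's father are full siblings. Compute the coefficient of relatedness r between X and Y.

Wright's path rule: contributions from independent ancestry routes add.
X and Y are related in two ways: half-sibs through their shared mother (r = 1/4) and first cousins through their fathers (r = 1/8).
r = 1/4 + 1/8 = 0.375.

0.375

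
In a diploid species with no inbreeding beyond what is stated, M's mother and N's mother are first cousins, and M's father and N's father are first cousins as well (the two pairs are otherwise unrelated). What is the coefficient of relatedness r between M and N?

Wright's path rule: contributions from independent ancestry routes add.
M and N are related in two ways: second cousins through their mothers (r = 1/32) and second cousins through their fathers (r = 1/32).
r = 1/32 + 1/32 = 1/16 = 0.0625.

0.0625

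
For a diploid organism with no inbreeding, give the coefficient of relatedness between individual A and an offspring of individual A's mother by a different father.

0.25

Each parent–offspring link contributes a factor of 1/2, and independent paths through distinct common ancestors add.
Half-sibs share one parent — one path of length 2: r = (1/2)^2 = 1/4.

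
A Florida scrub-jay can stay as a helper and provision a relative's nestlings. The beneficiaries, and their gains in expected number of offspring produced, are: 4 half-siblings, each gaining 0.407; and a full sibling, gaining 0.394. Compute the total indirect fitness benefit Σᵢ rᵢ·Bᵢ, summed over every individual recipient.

0.604

r to a half-sibling = 0.25 (half-sibs share one parent — one path of length 2: r = (1/2)^2 = 1/4).
r to a full sibling = 0.5 (full sibs share both parents — two paths of length 2: r = 2·(1/2)^2 = 1/2).
Summing one r·B term per recipient: 4·0.25·0.407 + 1·0.5·0.394 = 0.604.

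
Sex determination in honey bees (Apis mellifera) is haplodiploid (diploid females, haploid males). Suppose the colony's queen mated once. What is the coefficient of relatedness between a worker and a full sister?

0.75

Haplodiploid full sisters inherit their father's entire haploid genome identically (contributing 1/2) and on average half of their mother's contribution (1/2 · 1/2 = 1/4); r = 1/2 + 1/4 = 3/4.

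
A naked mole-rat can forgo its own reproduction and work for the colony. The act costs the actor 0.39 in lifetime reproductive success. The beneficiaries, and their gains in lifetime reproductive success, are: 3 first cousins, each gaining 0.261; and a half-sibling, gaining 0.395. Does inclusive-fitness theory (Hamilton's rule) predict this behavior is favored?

Hamilton's rule: the trait is favored when the sum of r·B over every recipient exceeds the actor's cost C.
r to a first cousin = 0.125 (first cousins share one grandparent pair — two paths of length 4: r = 2·(1/2)^4 = 1/8).
r to a half-sibling = 1/4 (half-sibs share one parent — one path of length 2: r = (1/2)^2 = 1/4).
Summing one r·B term per recipient: 3·0.125·0.261 + 1·0.25·0.395 = 0.196625.
0.196625 < 0.39: the indirect benefit is less than the cost.

No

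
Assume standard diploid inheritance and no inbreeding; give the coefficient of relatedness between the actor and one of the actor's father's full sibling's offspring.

Each parent–offspring link contributes a factor of 1/2, and independent paths through distinct common ancestors add.
First cousins share one grandparent pair — two paths of length 4: r = 2·(1/2)^4 = 1/8.

0.125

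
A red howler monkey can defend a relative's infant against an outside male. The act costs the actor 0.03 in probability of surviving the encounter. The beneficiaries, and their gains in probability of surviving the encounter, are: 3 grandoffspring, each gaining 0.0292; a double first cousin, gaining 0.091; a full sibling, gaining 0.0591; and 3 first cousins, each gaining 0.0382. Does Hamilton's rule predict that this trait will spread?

Hamilton's rule: the trait is favored when the sum of r·B over every recipient exceeds the actor's cost C.
r to a grandoffspring = 1/4 (two parent–offspring links: r = (1/2)^2 = 1/4).
r to a double first cousin = 1/4 (double first cousins share both grandparent pairs — four paths of length 4: r = 4·(1/2)^4 = 1/4).
r to a full sibling = 0.5 (full sibs share both parents — two paths of length 2: r = 2·(1/2)^2 = 1/2).
r to a first cousin = 0.125 (first cousins share one grandparent pair — two paths of length 4: r = 2·(1/2)^4 = 1/8).
Summing one r·B term per recipient: 3·0.25·0.0292 + 1·0.25·0.091 + 1·0.5·0.0591 + 3·0.125·0.0382 = 0.088525.
0.088525 > 0.03: the indirect benefit exceeds the cost.

Yes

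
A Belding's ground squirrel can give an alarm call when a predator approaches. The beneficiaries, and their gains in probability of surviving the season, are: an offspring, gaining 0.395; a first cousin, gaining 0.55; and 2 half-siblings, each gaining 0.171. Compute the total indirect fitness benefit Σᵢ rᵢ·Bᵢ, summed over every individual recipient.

0.35175

r to an offspring = 1/2 (one parent–offspring link: r = (1/2)^1 = 1/2).
r to a first cousin = 1/8 (first cousins share one grandparent pair — two paths of length 4: r = 2·(1/2)^4 = 1/8).
r to a half-sibling = 1/4 (half-sibs share one parent — one path of length 2: r = (1/2)^2 = 1/4).
Summing one r·B term per recipient: 1·0.5·0.395 + 1·0.125·0.55 + 2·0.25·0.171 = 0.35175.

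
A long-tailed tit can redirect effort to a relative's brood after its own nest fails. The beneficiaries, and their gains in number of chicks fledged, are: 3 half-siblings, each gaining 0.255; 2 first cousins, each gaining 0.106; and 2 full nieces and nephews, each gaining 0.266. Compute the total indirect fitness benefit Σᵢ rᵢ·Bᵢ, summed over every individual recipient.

0.35075

r to a half-sibling = 1/4 (half-sibs share one parent — one path of length 2: r = (1/2)^2 = 1/4).
r to a first cousin = 0.125 (first cousins share one grandparent pair — two paths of length 4: r = 2·(1/2)^4 = 1/8).
r to a full niece or nephew = 0.25 (full aunt/uncle↔niece/nephew: two paths of length 3 through the shared grandparent pair: r = 2·(1/2)^3 = 1/4).
Summing one r·B term per recipient: 3·0.25·0.255 + 2·0.125·0.106 + 2·0.25·0.266 = 0.35075.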